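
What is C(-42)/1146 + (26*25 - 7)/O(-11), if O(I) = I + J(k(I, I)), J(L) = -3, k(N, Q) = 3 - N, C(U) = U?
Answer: -122911/2674 ≈ -45.965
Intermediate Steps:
O(I) = -3 + I (O(I) = I - 3 = -3 + I)
C(-42)/1146 + (26*25 - 7)/O(-11) = -42/1146 + (26*25 - 7)/(-3 - 11) = -42*1/1146 + (650 - 7)/(-14) = -7/191 + 643*(-1/14) = -7/191 - 643/14 = -122911/2674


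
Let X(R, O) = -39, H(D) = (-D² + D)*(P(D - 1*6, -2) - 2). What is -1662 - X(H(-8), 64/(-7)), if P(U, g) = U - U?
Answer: -1623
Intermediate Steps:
P(U, g) = 0
H(D) = -2*D + 2*D² (H(D) = (-D² + D)*(0 - 2) = (D - D²)*(-2) = -2*D + 2*D²)
-1662 - X(H(-8), 64/(-7)) = -1662 - 1*(-39) = -1662 + 39 = -1623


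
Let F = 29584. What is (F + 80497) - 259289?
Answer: -149208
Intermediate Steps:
(F + 80497) - 259289 = (29584 + 80497) - 259289 = 110081 - 259289 = -149208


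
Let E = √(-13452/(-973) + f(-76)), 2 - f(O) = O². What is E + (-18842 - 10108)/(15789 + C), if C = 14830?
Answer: -28950/30619 + 5*I*√218132978/973 ≈ -0.94549 + 75.896*I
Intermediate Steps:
f(O) = 2 - O²
E = 5*I*√218132978/973 (E = √(-13452/(-973) + (2 - 1*(-76)²)) = √(-13452*(-1/973) + (2 - 1*5776)) = √(13452/973 + (2 - 5776)) = √(13452/973 - 5774) = √(-5604650/973) = 5*I*√218132978/973 ≈ 75.896*I)
E + (-18842 - 10108)/(15789 + C) = 5*I*√218132978/973 + (-18842 - 10108)/(15789 + 14830) = 5*I*√218132978/973 - 28950/30619 = -28950/30619 + 5*I*√218132978/973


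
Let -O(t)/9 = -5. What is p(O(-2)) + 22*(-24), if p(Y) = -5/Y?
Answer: -4753/9 ≈ -528.11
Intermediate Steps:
O(t) = 45 (O(t) = -9*(-5) = 45)
p(O(-2)) + 22*(-24) = -5/45 + 22*(-24) = -5*1/45 - 528 = -1/9 - 528 = -4753/9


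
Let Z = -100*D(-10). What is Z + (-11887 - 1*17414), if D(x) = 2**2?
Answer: -29701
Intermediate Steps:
D(x) = 4
Z = -400 (Z = -100*4 = -400)
Z + (-11887 - 1*17414) = -400 + (-11887 - 1*17414) = -400 + (-11887 - 17414) = -400 - 29301 = -29701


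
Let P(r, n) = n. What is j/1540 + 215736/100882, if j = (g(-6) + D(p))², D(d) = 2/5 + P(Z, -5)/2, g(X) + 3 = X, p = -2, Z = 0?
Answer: 17233155561/7767914000 ≈ 2.2185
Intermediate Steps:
g(X) = -3 + X
D(d) = -21/10 (D(d) = 2/5 - 5/2 = 2*(⅕) - 5*½ = ⅖ - 5/2 = -21/10)
j = 12321/100 (j = ((-3 - 6) - 21/10)² = (-9 - 21/10)² = (-111/10)² = 12321/100 ≈ 123.21)
j/1540 + 215736/100882 = (12321/100)/1540 + 215736/100882 = (12321/100)*(1/1540) + 215736*(1/100882) = 12321/154000 + 107868/50441 = 17233155561/7767914000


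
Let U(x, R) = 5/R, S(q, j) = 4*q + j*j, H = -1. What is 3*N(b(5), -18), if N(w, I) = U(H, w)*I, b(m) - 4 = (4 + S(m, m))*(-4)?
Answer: 45/32 ≈ 1.4063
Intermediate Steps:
S(q, j) = j² + 4*q (S(q, j) = 4*q + j² = j² + 4*q)
b(m) = -12 - 16*m - 4*m² (b(m) = 4 + (4 + (m² + 4*m))*(-4) = 4 + (4 + m² + 4*m)*(-4) = 4 + (-16 - 16*m - 4*m²) = -12 - 16*m - 4*m²)
N(w, I) = 5*I/w (N(w, I) = (5/w)*I = 5*I/w)
3*N(b(5), -18) = 3*(5*(-18)/(-12 - 16*5 - 4*5²)) = 3*(5*(-18)/(-12 - 80 - 4*25)) = 3*(5*(-18)/(-12 - 80 - 100)) = 3*(5*(-18)/(-192)) = 3*(5*(-18)*(-1/192)) = 3*(15/32) = 45/32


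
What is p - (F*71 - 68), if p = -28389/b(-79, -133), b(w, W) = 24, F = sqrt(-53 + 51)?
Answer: -8919/8 - 71*I*sqrt(2) ≈ -1114.9 - 100.41*I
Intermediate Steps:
F = I*sqrt(2) (F = sqrt(-2) = I*sqrt(2) ≈ 1.4142*I)
p = -9463/8 (p = -28389/24 = -28389*1/24 = -9463/8 ≈ -1182.9)
p - (F*71 - 68) = -9463/8 - ((I*sqrt(2))*71 - 68) = -9463/8 - (71*I*sqrt(2) - 68) = -9463/8 - (-68 + 71*I*sqrt(2)) = -9463/8 + (68 - 71*I*sqrt(2)) = -8919/8 - 71*I*sqrt(2)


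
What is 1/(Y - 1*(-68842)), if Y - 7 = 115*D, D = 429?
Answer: 1/118184 ≈ 8.4614e-6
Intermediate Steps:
Y = 49342 (Y = 7 + 115*429 = 7 + 49335 = 49342)
1/(Y - 1*(-68842)) = 1/(49342 - 1*(-68842)) = 1/(49342 + 68842) = 1/118184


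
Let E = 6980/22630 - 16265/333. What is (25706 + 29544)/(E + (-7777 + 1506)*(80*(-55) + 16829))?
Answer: -20817619875/29367843085111 ≈ -0.00070886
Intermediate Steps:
E = -36575261/753579 (E = 6980*(1/22630) - 16265*1/333 = 698/2263 - 16265/333 = -36575261/753579 ≈ -48.535)
(25706 + 29544)/(E + (-7777 + 1506)*(80*(-55) + 16829)) = (25706 + 29544)/(-36575261/753579 + (-7777 + 1506)*(80*(-55) + 16829)) = 55250/(-36575261/753579 - 6271*(-4400 + 16829)) = 55250/(-36575261/753579 - 6271*12429) = 55250/(-36575261/753579 - 77942259) = 55250/(-58735686170222/753579) = 55250*(-753579/58735686170222) = -20817619875/29367843085111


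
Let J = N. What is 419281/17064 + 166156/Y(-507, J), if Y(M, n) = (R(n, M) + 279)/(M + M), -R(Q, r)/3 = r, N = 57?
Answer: -39919795583/426600 ≈ -93577.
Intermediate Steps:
J = 57
R(Q, r) = -3*r
Y(M, n) = (279 - 3*M)/(2*M) (Y(M, n) = (-3*M + 279)/(M + M) = (279 - 3*M)/((2*M)) = (279 - 3*M)*(1/(2*M)) = (279 - 3*M)/(2*M))
419281/17064 + 166156/Y(-507, J) = 419281/17064 + 166156/(((3/2)*(93 - 1*(-507))/(-507))) = 419281*(1/17064) + 166156/(((3/2)*(-1/507)*(93 + 507))) = 419281/17064 + 166156/(((3/2)*(-1/507)*600)) = 419281/17064 + 166156/(-300/169) = 419281/17064 + 166156*(-169/300) = 419281/17064 - 7020091/75 = -39919795583/426600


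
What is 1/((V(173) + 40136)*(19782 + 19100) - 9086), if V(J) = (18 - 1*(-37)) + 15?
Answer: 1/1563280606 ≈ 6.3968e-10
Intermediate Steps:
V(J) = 70 (V(J) = (18 + 37) + 15 = 55 + 15 = 70)
1/((V(173) + 40136)*(19782 + 19100) - 9086) = 1/((70 + 40136)*(19782 + 19100) - 9086) = 1/(40206*38882 - 9086) = 1/(1563289692 - 9086) = 1/1563280606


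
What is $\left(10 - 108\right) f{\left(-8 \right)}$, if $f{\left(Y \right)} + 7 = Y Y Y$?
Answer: $50862$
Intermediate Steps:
$f{\left(Y \right)} = -7 + Y^{3}$ ($f{\left(Y \right)} = -7 + Y Y Y = -7 + Y^{2} Y = -7 + Y^{3}$)
$\left(10 - 108\right) f{\left(-8 \right)} = \left(10 - 108\right) \left(-7 + \left(-8\right)^{3}\right) = \left(10 - 108\right) \left(-7 - 512\right) = \left(-98\right) \left(-519\right) = 50862$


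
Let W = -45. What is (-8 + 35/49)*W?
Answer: 2295/7 ≈ 327.86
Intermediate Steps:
(-8 + 35/49)*W = (-8 + 35/49)*(-45) = (-8 + 35*(1/49))*(-45) = (-8 + 5/7)*(-45) = -51/7*(-45) = 2295/7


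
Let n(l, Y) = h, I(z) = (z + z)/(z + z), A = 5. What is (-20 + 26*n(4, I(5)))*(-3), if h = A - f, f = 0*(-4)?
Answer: -330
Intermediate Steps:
f = 0
h = 5 (h = 5 - 1*0 = 5 + 0 = 5)
I(z) = 1 (I(z) = (2*z)/((2*z)) = (2*z)*(1/(2*z)) = 1)
n(l, Y) = 5
(-20 + 26*n(4, I(5)))*(-3) = (-20 + 26*5)*(-3) = (-20 + 130)*(-3) = 110*(-3) = -330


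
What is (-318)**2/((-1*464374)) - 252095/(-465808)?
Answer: 34980997669/108154562096 ≈ 0.32344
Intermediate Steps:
(-318)**2/((-1*464374)) - 252095/(-465808) = 101124/(-464374) - 252095*(-1/465808) = 101124*(-1/464374) + 252095/465808 = -50562/232187 + 252095/465808 = 34980997669/108154562096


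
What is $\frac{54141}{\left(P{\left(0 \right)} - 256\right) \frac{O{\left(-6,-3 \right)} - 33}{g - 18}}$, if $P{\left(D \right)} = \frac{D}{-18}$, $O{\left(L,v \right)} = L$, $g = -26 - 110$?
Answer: $- \frac{1389619}{1664} \approx -835.11$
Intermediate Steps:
$g = -136$
$P{\left(D \right)} = - \frac{D}{18}$ ($P{\left(D \right)} = D \left(- \frac{1}{18}\right) = - \frac{D}{18}$)
$\frac{54141}{\left(P{\left(0 \right)} - 256\right) \frac{O{\left(-6,-3 \right)} - 33}{g - 18}} = \frac{54141}{\left(\left(- \frac{1}{18}\right) 0 - 256\right) \frac{-6 - 33}{-136 - 18}} = \frac{54141}{\left(0 - 256\right) \left(- \frac{39}{-154}\right)} = \frac{54141}{\left(0 - 256\right) \left(\left(-39\right) \left(- \frac{1}{154}\right)\right)} = \frac{54141}{\left(-256\right) \frac{39}{154}} = \frac{54141}{- \frac{4992}{77}} = 54141 \left(- \frac{77}{4992}\right) = - \frac{1389619}{1664}$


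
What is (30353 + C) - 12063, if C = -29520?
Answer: -11230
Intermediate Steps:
(30353 + C) - 12063 = (30353 - 29520) - 12063 = 833 - 12063 = -11230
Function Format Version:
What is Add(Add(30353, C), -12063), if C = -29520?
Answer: -11230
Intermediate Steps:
Add(Add(30353, C), -12063) = Add(Add(30353, -29520), -12063) = Add(833, -12063) = -11230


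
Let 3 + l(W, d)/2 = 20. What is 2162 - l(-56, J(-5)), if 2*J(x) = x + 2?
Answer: 2128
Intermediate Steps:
J(x) = 1 + x/2 (J(x) = (x + 2)/2 = (2 + x)/2 = 1 + x/2)
l(W, d) = 34 (l(W, d) = -6 + 2*20 = -6 + 40 = 34)
2162 - l(-56, J(-5)) = 2162 - 1*34 = 2162 - 34 = 2128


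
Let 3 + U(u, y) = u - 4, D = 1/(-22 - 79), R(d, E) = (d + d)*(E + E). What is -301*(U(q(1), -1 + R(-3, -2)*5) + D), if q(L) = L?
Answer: 182707/101 ≈ 1809.0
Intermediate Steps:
R(d, E) = 4*E*d (R(d, E) = (2*d)*(2*E) = 4*E*d)
D = -1/101 (D = 1/(-101) = -1/101 ≈ -0.0099010)
U(u, y) = -7 + u (U(u, y) = -3 + (u - 4) = -3 + (-4 + u) = -7 + u)
-301*(U(q(1), -1 + R(-3, -2)*5) + D) = -301*((-7 + 1) - 1/101) = -301*(-6 - 1/101) = -301*(-607/101) = 182707/101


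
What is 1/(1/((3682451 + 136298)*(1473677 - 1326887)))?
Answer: 560554165710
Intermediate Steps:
1/(1/((3682451 + 136298)*(1473677 - 1326887))) = 1/(1/(3818749*146790)) = 1/(1/560554165710) = 560554165710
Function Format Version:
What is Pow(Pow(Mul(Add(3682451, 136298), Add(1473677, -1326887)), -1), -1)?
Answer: 560554165710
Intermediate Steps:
Pow(Pow(Mul(Add(3682451, 136298), Add(1473677, -1326887)), -1), -1) = Pow(Pow(Mul(3818749, 146790), -1), -1) = Pow(Pow(560554165710, -1), -1) = Pow(Rational(1, 560554165710), -1) = 560554165710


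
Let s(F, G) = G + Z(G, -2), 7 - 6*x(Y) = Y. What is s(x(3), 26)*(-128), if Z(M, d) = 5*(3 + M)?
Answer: -21888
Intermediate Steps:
Z(M, d) = 15 + 5*M
x(Y) = 7/6 - Y/6
s(F, G) = 15 + 6*G (s(F, G) = G + (15 + 5*G) = 15 + 6*G)
s(x(3), 26)*(-128) = (15 + 6*26)*(-128) = (15 + 156)*(-128) = 171*(-128) = -21888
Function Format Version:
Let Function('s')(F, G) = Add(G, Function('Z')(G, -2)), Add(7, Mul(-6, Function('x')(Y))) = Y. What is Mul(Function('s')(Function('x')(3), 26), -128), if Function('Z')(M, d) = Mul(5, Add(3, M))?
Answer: -21888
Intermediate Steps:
Function('Z')(M, d) = Add(15, Mul(5, M))
Function('x')(Y) = Add(Rational(7, 6), Mul(Rational(-1, 6), Y))
Function('s')(F, G) = Add(15, Mul(6, G)) (Function('s')(F, G) = Add(G, Add(15, Mul(5, G))) = Add(15, Mul(6, G)))
Mul(Function('s')(Function('x')(3), 26), -128) = Mul(Add(15, Mul(6, 26)), -128) = Mul(Add(15, 156), -128) = Mul(171, -128) = -21888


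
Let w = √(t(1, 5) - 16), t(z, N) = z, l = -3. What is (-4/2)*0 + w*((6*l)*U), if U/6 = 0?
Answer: 0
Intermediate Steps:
U = 0 (U = 6*0 = 0)
w = I*√15 (w = √(1 - 16) = √(-15) = I*√15 ≈ 3.873*I)
(-4/2)*0 + w*((6*l)*U) = (-4/2)*0 + (I*√15)*((6*(-3))*0) = ((½)*(-4))*0 + (I*√15)*(-18*0) = -2*0 + (I*√15)*0 = 0 + 0 = 0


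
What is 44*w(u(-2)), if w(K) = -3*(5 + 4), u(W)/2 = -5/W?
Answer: -1188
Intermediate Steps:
u(W) = -10/W (u(W) = 2*(-5/W) = -10/W)
w(K) = -27 (w(K) = -3*9 = -27)
44*w(u(-2)) = 44*(-27) = -1188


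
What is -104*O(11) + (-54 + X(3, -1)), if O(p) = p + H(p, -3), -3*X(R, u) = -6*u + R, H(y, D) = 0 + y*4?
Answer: -5777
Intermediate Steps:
H(y, D) = 4*y (H(y, D) = 0 + 4*y = 4*y)
X(R, u) = 2*u - R/3 (X(R, u) = -(-6*u + R)/3 = -(R - 6*u)/3 = 2*u - R/3)
O(p) = 5*p (O(p) = p + 4*p = 5*p)
-104*O(11) + (-54 + X(3, -1)) = -520*11 + (-54 + (2*(-1) - ⅓*3)) = -104*55 + (-54 + (-2 - 1)) = -5720 + (-54 - 3) = -5720 - 57 = -5777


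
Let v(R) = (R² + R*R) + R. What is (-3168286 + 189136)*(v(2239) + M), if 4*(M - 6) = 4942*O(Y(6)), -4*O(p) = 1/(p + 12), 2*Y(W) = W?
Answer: -119505222801545/4 ≈ -2.9876e+13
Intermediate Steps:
Y(W) = W/2
v(R) = R + 2*R² (v(R) = (R² + R²) + R = 2*R² + R = R + 2*R²)
O(p) = -1/(4*(12 + p)) (O(p) = -1/(4*(p + 12)) = -1/(4*(12 + p)))
M = -1751/120 (M = 6 + (4942*(-1/(48 + 4*((½)*6))))/4 = 6 + (4942*(-1/(48 + 4*3)))/4 = 6 + (4942*(-1/(48 + 12)))/4 = 6 + (4942*(-1/60))/4 = 6 + (¼)*(-2471/30) = 6 - 2471/120 = -1751/120 ≈ -14.592)
(-3168286 + 189136)*(v(2239) + M) = (-3168286 + 189136)*(2239*(1 + 2*2239) - 1751/120) = -2979150*(2239*(1 + 4478) - 1751/120) = -2979150*(2239*4479 - 1751/120) = -2979150*(10028481 - 1751/120) = -2979150*1203415969/120 = -119505222801545/4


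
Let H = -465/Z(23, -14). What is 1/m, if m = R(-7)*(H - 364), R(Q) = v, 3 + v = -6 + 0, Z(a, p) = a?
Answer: 23/79533 ≈ 0.00028919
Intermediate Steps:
H = -465/23 ≈ -20.217
v = -9 (v = -3 + (-6 + 0) = -3 - 6 = -9)
R(Q) = -9
m = 79533/23 (m = -9*(-465/23 - 364) = -9*(-8837/23) = 79533/23 ≈ 3458.0)
1/m = 1/(79533/23) = 23/79533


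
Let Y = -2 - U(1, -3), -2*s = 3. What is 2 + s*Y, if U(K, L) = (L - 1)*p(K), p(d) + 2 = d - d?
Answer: 17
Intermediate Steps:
s = -3/2 (s = -½*3 = -3/2 ≈ -1.5000)
p(d) = -2 (p(d) = -2 + (d - d) = -2 + 0 = -2)
U(K, L) = 2 - 2*L (U(K, L) = (L - 1)*(-2) = (-1 + L)*(-2) = 2 - 2*L)
Y = -10 (Y = -2 - (2 - 2*(-3)) = -2 - (2 + 6) = -2 - 1*8 = -2 - 8 = -10)
2 + s*Y = 2 - 3/2*(-10) = 2 + 15 = 17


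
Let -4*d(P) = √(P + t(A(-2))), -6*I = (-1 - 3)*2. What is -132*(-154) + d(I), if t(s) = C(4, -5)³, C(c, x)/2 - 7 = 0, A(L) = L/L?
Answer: 20328 - √6177/6 ≈ 20315.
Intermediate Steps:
A(L) = 1
C(c, x) = 14 (C(c, x) = 14 + 2*0 = 14 + 0 = 14)
t(s) = 2744 (t(s) = 14³ = 2744)
I = 4/3 (I = -(-1 - 3)*2/6 = -(-2)*2/3 = -⅙*(-8) = 4/3 ≈ 1.3333)
d(P) = -√(2744 + P)/4 (d(P) = -√(P + 2744)/4 = -√(2744 + P)/4)
-132*(-154) + d(I) = -132*(-154) - √(2744 + 4/3)/4 = 20328 - √6177/6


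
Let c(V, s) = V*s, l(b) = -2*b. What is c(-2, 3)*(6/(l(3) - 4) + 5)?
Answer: -132/5 ≈ -26.400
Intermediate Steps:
c(-2, 3)*(6/(l(3) - 4) + 5) = (-2*3)*(6/(-2*3 - 4) + 5) = -6*(6/(-6 - 4) + 5) = -6*(6/(-10) + 5) = -6*(6*(-⅒) + 5) = -6*(-⅗ + 5) = -6*22/5 = -132/5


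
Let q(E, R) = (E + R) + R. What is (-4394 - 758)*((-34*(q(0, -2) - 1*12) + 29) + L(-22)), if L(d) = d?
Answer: -2838752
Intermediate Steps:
q(E, R) = E + 2*R
(-4394 - 758)*((-34*(q(0, -2) - 1*12) + 29) + L(-22)) = (-4394 - 758)*((-34*((0 + 2*(-2)) - 1*12) + 29) - 22) = -5152*((-34*((0 - 4) - 12) + 29) - 22) = -5152*((-34*(-4 - 12) + 29) - 22) = -5152*((-34*(-16) + 29) - 22) = -5152*((544 + 29) - 22) = -5152*(573 - 22) = -5152*551 = -2838752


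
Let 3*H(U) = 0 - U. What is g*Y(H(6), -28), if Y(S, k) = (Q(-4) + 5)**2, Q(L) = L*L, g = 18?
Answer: 7938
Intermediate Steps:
H(U) = -U/3 (H(U) = (0 - U)/3 = (-U)/3 = -U/3)
Q(L) = L**2
Y(S, k) = 441 (Y(S, k) = ((-4)**2 + 5)**2 = (16 + 5)**2 = 21**2 = 441)
g*Y(H(6), -28) = 18*441 = 7938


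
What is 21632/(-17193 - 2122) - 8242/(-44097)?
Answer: -794712074/851733555 ≈ -0.93305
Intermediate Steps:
21632/(-17193 - 2122) - 8242/(-44097) = 21632/(-19315) - 8242*(-1/44097) = 21632*(-1/19315) + 8242/44097 = -21632/19315 + 8242/44097 = -794712074/851733555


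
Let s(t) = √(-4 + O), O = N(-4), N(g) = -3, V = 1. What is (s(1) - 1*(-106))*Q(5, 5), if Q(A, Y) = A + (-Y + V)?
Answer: 106 + I*√7 ≈ 106.0 + 2.6458*I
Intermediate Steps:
O = -3
Q(A, Y) = 1 + A - Y (Q(A, Y) = A + (-Y + 1) = A + (1 - Y) = 1 + A - Y)
s(t) = I*√7 (s(t) = √(-4 - 3) = √(-7) = I*√7)
(s(1) - 1*(-106))*Q(5, 5) = (I*√7 - 1*(-106))*(1 + 5 - 1*5) = (I*√7 + 106)*(1 + 5 - 5) = (106 + I*√7)*1 = 106 + I*√7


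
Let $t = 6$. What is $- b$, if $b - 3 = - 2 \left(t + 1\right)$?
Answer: $11$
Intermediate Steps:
$b = -11$ ($b = 3 - 2 \left(6 + 1\right) = 3 - 14 = -11$)
$- b = \left(-1\right) \left(-11\right) = 11$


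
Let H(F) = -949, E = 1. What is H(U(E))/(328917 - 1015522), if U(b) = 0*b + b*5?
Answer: 949/686605 ≈ 0.0013822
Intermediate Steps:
U(b) = 5*b (U(b) = 0 + 5*b = 5*b)
H(U(E))/(328917 - 1015522) = -949/(328917 - 1015522) = -949/(-686605) = -949*(-1/686605) = 949/686605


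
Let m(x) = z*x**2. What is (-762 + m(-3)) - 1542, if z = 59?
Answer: -1773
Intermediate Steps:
m(x) = 59*x**2
(-762 + m(-3)) - 1542 = (-762 + 59*(-3)**2) - 1542 = (-762 + 59*9) - 1542 = (-762 + 531) - 1542 = -231 - 1542 = -1773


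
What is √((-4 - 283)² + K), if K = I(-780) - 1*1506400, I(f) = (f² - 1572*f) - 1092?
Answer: 3*√45493 ≈ 639.87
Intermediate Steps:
I(f) = -1092 + f² - 1572*f
K = 327068 (K = (-1092 + (-780)² - 1572*(-780)) - 1*1506400 = (-1092 + 608400 + 1226160) - 1506400 = 1833468 - 1506400 = 327068)
√((-4 - 283)² + K) = √((-4 - 283)² + 327068) = √((-287)² + 327068) = √(82369 + 327068) = √409437 = 3*√45493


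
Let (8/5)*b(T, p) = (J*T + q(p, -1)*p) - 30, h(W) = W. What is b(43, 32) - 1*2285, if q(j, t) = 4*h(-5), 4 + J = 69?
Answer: -7655/8 ≈ -956.88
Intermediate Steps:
J = 65 (J = -4 + 69 = 65)
q(j, t) = -20 (q(j, t) = 4*(-5) = -20)
b(T, p) = -75/4 - 25*p/2 + 325*T/8 (b(T, p) = 5*((65*T - 20*p) - 30)/8 = 5*((-20*p + 65*T) - 30)/8 = 5*(-30 - 20*p + 65*T)/8 = -75/4 - 25*p/2 + 325*T/8)
b(43, 32) - 1*2285 = (-75/4 - 25/2*32 + (325/8)*43) - 1*2285 = (-75/4 - 400 + 13975/8) - 2285 = 10625/8 - 2285 = -7655/8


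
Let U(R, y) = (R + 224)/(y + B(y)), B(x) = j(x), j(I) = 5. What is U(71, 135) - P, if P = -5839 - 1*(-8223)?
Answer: -66693/28 ≈ -2381.9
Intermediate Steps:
B(x) = 5
U(R, y) = (224 + R)/(5 + y) (U(R, y) = (R + 224)/(y + 5) = (224 + R)/(5 + y))
P = 2384 (P = -5839 + 8223 = 2384)
U(71, 135) - P = (224 + 71)/(5 + 135) - 1*2384 = 295/140 - 2384 = (1/140)*295 - 2384 = 59/28 - 2384 = -66693/28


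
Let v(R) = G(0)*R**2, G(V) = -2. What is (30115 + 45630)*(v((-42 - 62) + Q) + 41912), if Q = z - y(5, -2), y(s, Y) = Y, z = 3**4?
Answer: 3107817350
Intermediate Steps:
z = 81
Q = 83 (Q = 81 - 1*(-2) = 81 + 2 = 83)
v(R) = -2*R**2
(30115 + 45630)*(v((-42 - 62) + Q) + 41912) = (30115 + 45630)*(-2*((-42 - 62) + 83)**2 + 41912) = 75745*(-2*(-104 + 83)**2 + 41912) = 75745*(-2*(-21)**2 + 41912) = 75745*(-2*441 + 41912) = 75745*(-882 + 41912) = 75745*41030 = 3107817350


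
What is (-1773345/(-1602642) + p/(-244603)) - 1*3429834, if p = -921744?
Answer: -448176962079399467/130670347042 ≈ -3.4298e+6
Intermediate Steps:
(-1773345/(-1602642) + p/(-244603)) - 1*3429834 = (-1773345/(-1602642) - 921744/(-244603)) - 1*3429834 = (-1773345*(-1/1602642) - 921744*(-1/244603)) - 3429834 = (591115/534214 + 921744/244603) - 3429834 = 636997051561/130670347042 - 3429834 = -448176962079399467/130670347042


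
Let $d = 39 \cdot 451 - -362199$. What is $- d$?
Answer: $-379788$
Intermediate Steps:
$d = 379788$ ($d = 17589 + 362199 = 379788$)
$- d = \left(-1\right) 379788 = -379788$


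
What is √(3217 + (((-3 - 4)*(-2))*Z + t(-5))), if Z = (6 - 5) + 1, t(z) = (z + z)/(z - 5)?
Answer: √3246 ≈ 56.974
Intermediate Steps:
t(z) = 2*z/(-5 + z) (t(z) = (2*z)/(-5 + z) = 2*z/(-5 + z))
Z = 2 (Z = 1 + 1 = 2)
√(3217 + (((-3 - 4)*(-2))*Z + t(-5))) = √(3217 + (((-3 - 4)*(-2))*2 + 2*(-5)/(-5 - 5))) = √(3217 + (-7*(-2)*2 + 2*(-5)/(-10))) = √(3217 + (14*2 + 2*(-5)*(-⅒))) = √(3217 + (28 + 1)) = √(3217 + 29) = √3246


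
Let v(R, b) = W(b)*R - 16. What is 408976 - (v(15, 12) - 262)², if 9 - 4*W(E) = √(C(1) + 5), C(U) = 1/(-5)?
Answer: 5588007/16 - 2931*√30/4 ≈ 3.4524e+5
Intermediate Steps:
C(U) = -⅕
W(E) = 9/4 - √30/10 (W(E) = 9/4 - √(-⅕ + 5)/4 = 9/4 - √30/10)
v(R, b) = -16 + R*(9/4 - √30/10) (v(R, b) = (9/4 - √30/10)*R - 16 = R*(9/4 - √30/10) - 16 = -16 + R*(9/4 - √30/10))
408976 - (v(15, 12) - 262)² = 408976 - ((-16 + (1/20)*15*(45 - 2*√30)) - 262)² = 408976 - ((-16 + (135/4 - 3*√30/2)) - 262)² = 408976 - ((71/4 - 3*√30/2) - 262)² = 408976 - (-977/4 - 3*√30/2)²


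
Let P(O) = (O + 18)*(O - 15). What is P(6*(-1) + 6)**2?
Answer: 72900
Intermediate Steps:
P(O) = (-15 + O)*(18 + O) (P(O) = (18 + O)*(-15 + O) = (-15 + O)*(18 + O))
P(6*(-1) + 6)**2 = (-270 + (6*(-1) + 6)**2 + 3*(6*(-1) + 6))**2 = (-270 + (-6 + 6)**2 + 3*(-6 + 6))**2 = (-270 + 0**2 + 3*0)**2 = (-270 + 0 + 0)**2 = (-270)**2 = 72900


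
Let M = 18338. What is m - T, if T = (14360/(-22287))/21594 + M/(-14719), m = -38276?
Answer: -135564329040861914/3541873285341 ≈ -38275.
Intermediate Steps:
T = -4412828850202/3541873285341 (T = (14360/(-22287))/21594 + 18338/(-14719) = (14360*(-1/22287))*(1/21594) + 18338*(-1/14719) = -14360/22287*1/21594 - 18338/14719 = -7180/240632739 - 18338/14719 = -4412828850202/3541873285341 ≈ -1.2459)
m - T = -38276 - 1*(-4412828850202/3541873285341) = -38276 + 4412828850202/3541873285341 = -135564329040861914/3541873285341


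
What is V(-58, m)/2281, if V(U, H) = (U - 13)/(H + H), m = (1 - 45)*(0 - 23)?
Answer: -71/4616744 ≈ -1.5379e-5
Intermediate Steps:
m = 1012 (m = -44*(-23) = 1012)
V(U, H) = (-13 + U)/(2*H) (V(U, H) = (-13 + U)/((2*H)) = (-13 + U)*(1/(2*H)) = (-13 + U)/(2*H))
V(-58, m)/2281 = ((½)*(-13 - 58)/1012)/2281 = ((½)*(1/1012)*(-71))*(1/2281) = -71/2024*1/2281 = -71/4616744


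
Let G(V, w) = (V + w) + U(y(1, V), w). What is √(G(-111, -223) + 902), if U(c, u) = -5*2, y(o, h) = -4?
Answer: 3*√62 ≈ 23.622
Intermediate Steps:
U(c, u) = -10
G(V, w) = -10 + V + w (G(V, w) = (V + w) - 10 = -10 + V + w)
√(G(-111, -223) + 902) = √((-10 - 111 - 223) + 902) = √(-344 + 902) = √558 = 3*√62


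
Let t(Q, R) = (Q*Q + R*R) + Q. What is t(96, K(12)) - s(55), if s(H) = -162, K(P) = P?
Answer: 9618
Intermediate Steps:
t(Q, R) = Q + Q² + R² (t(Q, R) = (Q² + R²) + Q = Q + Q² + R²)
t(96, K(12)) - s(55) = (96 + 96² + 12²) - 1*(-162) = (96 + 9216 + 144) + 162 = 9456 + 162 = 9618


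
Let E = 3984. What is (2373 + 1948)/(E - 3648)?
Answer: 4321/336 ≈ 12.860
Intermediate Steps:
(2373 + 1948)/(E - 3648) = (2373 + 1948)/(3984 - 3648) = 4321/336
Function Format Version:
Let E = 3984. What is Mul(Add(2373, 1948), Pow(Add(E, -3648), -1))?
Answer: Rational(4321, 336) ≈ 12.860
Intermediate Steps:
Mul(Add(2373, 1948), Pow(Add(E, -3648), -1)) = Mul(Add(2373, 1948), Pow(Add(3984, -3648), -1)) = Mul(4321, Pow(336, -1)) = Mul(4321, Rational(1, 336)) = Rational(4321, 336)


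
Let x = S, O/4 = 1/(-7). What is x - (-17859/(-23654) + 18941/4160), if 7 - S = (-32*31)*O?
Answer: -14972629813/26492480 ≈ -565.17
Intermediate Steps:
O = -4/7 (O = 4/(-7) = 4*(-⅐) = -4/7 ≈ -0.57143)
S = -3919/7 (S = 7 - (-32*31)*(-4)/7 = 7 - (-992)*(-4)/7 = 7 - 1*3968/7 = 7 - 3968/7 = -3919/7 ≈ -559.86)
x = -3919/7 ≈ -559.86
x - (-17859/(-23654) + 18941/4160) = -3919/7 - (-17859/(-23654) + 18941/4160) = -3919/7 - (-17859*(-1/23654) + 18941*(1/4160)) = -3919/7 - (17859/23654 + 1457/320) = -3919/7 - 1*20089379/3784640 = -3919/7 - 20089379/3784640 = -14972629813/26492480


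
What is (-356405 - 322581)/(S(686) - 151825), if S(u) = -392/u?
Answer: 4752902/1062779 ≈ 4.4721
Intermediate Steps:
(-356405 - 322581)/(S(686) - 151825) = (-356405 - 322581)/(-392/686 - 151825) = -678986/(-392*1/686 - 151825) = -678986/(-4/7 - 151825) = -678986/(-1062779/7) = -678986*(-7/1062779) = 4752902/1062779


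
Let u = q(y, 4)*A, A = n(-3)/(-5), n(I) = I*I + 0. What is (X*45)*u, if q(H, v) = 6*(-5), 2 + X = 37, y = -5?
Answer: 85050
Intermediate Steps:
X = 35 (X = -2 + 37 = 35)
q(H, v) = -30
n(I) = I**2 (n(I) = I**2 + 0 = I**2)
A = -9/5 (A = (-3)**2/(-5) = 9*(-1/5) = -9/5 ≈ -1.8000)
u = 54 (u = -30*(-9/5) = 54)
(X*45)*u = (35*45)*54 = 1575*54 = 85050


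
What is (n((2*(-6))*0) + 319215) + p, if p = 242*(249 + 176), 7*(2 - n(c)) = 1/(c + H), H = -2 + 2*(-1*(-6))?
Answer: 29544689/70 ≈ 4.2207e+5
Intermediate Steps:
H = 10 (H = -2 + 2*6 = -2 + 12 = 10)
n(c) = 2 - 1/(7*(10 + c)) (n(c) = 2 - 1/(7*(c + 10)) = 2 - 1/(7*(10 + c)))
p = 102850 (p = 242*425 = 102850)
(n((2*(-6))*0) + 319215) + p = ((139 + 14*((2*(-6))*0))/(7*(10 + (2*(-6))*0)) + 319215) + 102850 = ((139 + 14*(-12*0))/(7*(10 - 12*0)) + 319215) + 102850 = ((139 + 14*0)/(7*(10 + 0)) + 319215) + 102850 = ((1/7)*(139 + 0)/10 + 319215) + 102850 = ((1/7)*(1/10)*139 + 319215) + 102850 = (139/70 + 319215) + 102850 = 22345189/70 + 102850 = 29544689/70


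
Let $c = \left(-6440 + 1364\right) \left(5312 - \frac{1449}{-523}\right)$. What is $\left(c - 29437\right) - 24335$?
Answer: $- \frac{14137499256}{523} \approx -2.7032 \cdot 10^{7}$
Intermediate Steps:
$c = - \frac{14109376500}{523}$ ($c = - 5076 \left(5312 - - \frac{1449}{523}\right) = - 5076 \left(5312 + \frac{1449}{523}\right) = \left(-5076\right) \frac{2779625}{523} = - \frac{14109376500}{523} \approx -2.6978 \cdot 10^{7}$)
$\left(c - 29437\right) - 24335 = \left(- \frac{14109376500}{523} - 29437\right) - 24335 = - \frac{14124772051}{523} - 24335 = - \frac{14137499256}{523}$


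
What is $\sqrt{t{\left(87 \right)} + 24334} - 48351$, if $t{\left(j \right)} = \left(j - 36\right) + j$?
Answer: $-48351 + 2 \sqrt{6118} \approx -48195.0$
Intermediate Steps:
$t{\left(j \right)} = -36 + 2 j$ ($t{\left(j \right)} = \left(-36 + j\right) + j = -36 + 2 j$)
$\sqrt{t{\left(87 \right)} + 24334} - 48351 = \sqrt{\left(-36 + 2 \cdot 87\right) + 24334} - 48351 = \sqrt{\left(-36 + 174\right) + 24334} - 48351 = \sqrt{138 + 24334} - 48351 = \sqrt{24472} - 48351 = 2 \sqrt{6118} - 48351 = -48351 + 2 \sqrt{6118}$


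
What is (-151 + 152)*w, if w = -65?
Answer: -65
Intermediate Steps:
(-151 + 152)*w = (-151 + 152)*(-65) = 1*(-65) = -65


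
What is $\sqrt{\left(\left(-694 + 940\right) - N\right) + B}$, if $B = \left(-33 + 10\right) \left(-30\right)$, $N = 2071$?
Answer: $i \sqrt{1135} \approx 33.69 i$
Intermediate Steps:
$B = 690$ ($B = \left(-23\right) \left(-30\right) = 690$)
$\sqrt{\left(\left(-694 + 940\right) - N\right) + B} = \sqrt{\left(\left(-694 + 940\right) - 2071\right) + 690} = \sqrt{\left(246 - 2071\right) + 690} = \sqrt{-1825 + 690} = \sqrt{-1135} = i \sqrt{1135}$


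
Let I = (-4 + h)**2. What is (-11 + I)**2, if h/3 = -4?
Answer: 60025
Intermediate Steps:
h = -12 (h = 3*(-4) = -12)
I = 256 (I = (-4 - 12)**2 = (-16)**2 = 256)
(-11 + I)**2 = (-11 + 256)**2 = 245**2 = 60025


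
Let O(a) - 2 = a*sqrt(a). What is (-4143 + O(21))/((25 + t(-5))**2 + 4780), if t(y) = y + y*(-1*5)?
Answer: -4141/6805 + 21*sqrt(21)/6805 ≈ -0.59438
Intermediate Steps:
O(a) = 2 + a**(3/2) (O(a) = 2 + a*sqrt(a) = 2 + a**(3/2))
t(y) = -4*y (t(y) = y + y*(-5) = y - 5*y = -4*y)
(-4143 + O(21))/((25 + t(-5))**2 + 4780) = (-4143 + (2 + 21**(3/2)))/((25 - 4*(-5))**2 + 4780) = (-4143 + (2 + 21*sqrt(21)))/((25 + 20)**2 + 4780) = (-4141 + 21*sqrt(21))/(45**2 + 4780) = (-4141 + 21*sqrt(21))/(2025 + 4780) = (-4141 + 21*sqrt(21))/6805 = (-4141 + 21*sqrt(21))*(1/6805) = -4141/6805 + 21*sqrt(21)/6805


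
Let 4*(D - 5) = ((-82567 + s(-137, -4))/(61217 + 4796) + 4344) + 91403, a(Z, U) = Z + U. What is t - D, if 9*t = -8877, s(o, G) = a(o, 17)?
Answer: -4936670680/198039 ≈ -24928.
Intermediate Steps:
a(Z, U) = U + Z
s(o, G) = 17 + o
t = -2959/3 (t = (⅑)*(-8877) = -2959/3 ≈ -986.33)
D = 1580446071/66013 (D = 5 + (((-82567 + (17 - 137))/(61217 + 4796) + 4344) + 91403)/4 = 5 + (((-82567 - 120)/66013 + 4344) + 91403)/4 = 5 + ((-82687*1/66013 + 4344) + 91403)/4 = 5 + ((-82687/66013 + 4344) + 91403)/4 = 5 + (286677785/66013 + 91403)/4 = 5 + (¼)*(6320464024/66013) = 5 + 1580116006/66013 = 1580446071/66013 ≈ 23941.)
t - D = -2959/3 - 1*1580446071/66013 = -2959/3 - 1580446071/66013 = -4936670680/198039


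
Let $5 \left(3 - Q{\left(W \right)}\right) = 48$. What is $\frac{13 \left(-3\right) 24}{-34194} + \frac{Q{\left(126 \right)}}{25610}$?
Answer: $\frac{19787733}{729756950} \approx 0.027116$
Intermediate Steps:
$Q{\left(W \right)} = - \frac{33}{5}$ ($Q{\left(W \right)} = 3 - \frac{48}{5} = - \frac{33}{5}$)
$\frac{13 \left(-3\right) 24}{-34194} + \frac{Q{\left(126 \right)}}{25610} = \frac{13 \left(-3\right) 24}{-34194} - \frac{33}{5 \cdot 25610} = \left(-39\right) 24 \left(- \frac{1}{34194}\right) - \frac{33}{128050} = \left(-936\right) \left(- \frac{1}{34194}\right) - \frac{33}{128050} = \frac{156}{5699} - \frac{33}{128050} = \frac{19787733}{729756950}$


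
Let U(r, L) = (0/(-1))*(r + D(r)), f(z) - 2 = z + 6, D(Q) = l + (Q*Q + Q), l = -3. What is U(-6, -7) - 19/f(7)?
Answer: -19/15 ≈ -1.2667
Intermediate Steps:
D(Q) = -3 + Q + Q**2 (D(Q) = -3 + (Q*Q + Q) = -3 + (Q**2 + Q) = -3 + (Q + Q**2) = -3 + Q + Q**2)
f(z) = 8 + z (f(z) = 2 + (z + 6) = 2 + (6 + z) = 8 + z)
U(r, L) = 0 (U(r, L) = (0/(-1))*(r + (-3 + r + r**2)) = (0*(-1))*(-3 + r**2 + 2*r) = 0*(-3 + r**2 + 2*r) = 0)
U(-6, -7) - 19/f(7) = 0 - 19/(8 + 7) = 0 - 19/15 = -19/15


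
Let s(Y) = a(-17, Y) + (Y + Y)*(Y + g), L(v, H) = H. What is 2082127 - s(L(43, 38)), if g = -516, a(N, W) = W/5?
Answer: 10592237/5 ≈ 2.1184e+6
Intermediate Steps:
a(N, W) = W/5 (a(N, W) = W*(⅕) = W/5)
s(Y) = Y/5 + 2*Y*(-516 + Y) (s(Y) = Y/5 + (Y + Y)*(Y - 516) = Y/5 + (2*Y)*(-516 + Y) = Y/5 + 2*Y*(-516 + Y))
2082127 - s(L(43, 38)) = 2082127 - 38*(-5159 + 10*38)/5 = 2082127 - 38*(-5159 + 380)/5 = 2082127 - 38*(-4779)/5 = 2082127 - 1*(-181602/5) = 2082127 + 181602/5 = 10592237/5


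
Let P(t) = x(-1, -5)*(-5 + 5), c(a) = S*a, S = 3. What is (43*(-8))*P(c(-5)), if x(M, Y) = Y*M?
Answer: 0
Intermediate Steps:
x(M, Y) = M*Y
c(a) = 3*a
P(t) = 0 (P(t) = (-1*(-5))*(-5 + 5) = 5*0 = 0)
(43*(-8))*P(c(-5)) = (43*(-8))*0 = -344*0 = 0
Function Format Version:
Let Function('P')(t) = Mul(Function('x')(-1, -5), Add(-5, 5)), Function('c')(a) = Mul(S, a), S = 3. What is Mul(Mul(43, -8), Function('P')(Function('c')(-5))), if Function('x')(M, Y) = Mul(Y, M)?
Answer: 0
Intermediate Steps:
Function('x')(M, Y) = Mul(M, Y)
Function('c')(a) = Mul(3, a)
Function('P')(t) = 0 (Function('P')(t) = Mul(Mul(-1, -5), Add(-5, 5)) = Mul(5, 0) = 0)
Mul(Mul(43, -8), Function('P')(Function('c')(-5))) = Mul(Mul(43, -8), 0) = Mul(-344, 0) = 0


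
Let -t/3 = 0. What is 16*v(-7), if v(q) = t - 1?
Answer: -16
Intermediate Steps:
t = 0 (t = -3*0 = 0)
v(q) = -1 (v(q) = 0 - 1 = -1)
16*v(-7) = 16*(-1) = -16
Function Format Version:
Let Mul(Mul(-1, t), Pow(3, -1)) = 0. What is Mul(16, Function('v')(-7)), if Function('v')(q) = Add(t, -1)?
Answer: -16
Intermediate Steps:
t = 0 (t = Mul(-3, 0) = 0)
Function('v')(q) = -1 (Function('v')(q) = Add(0, -1) = -1)
Mul(16, Function('v')(-7)) = Mul(16, -1) = -16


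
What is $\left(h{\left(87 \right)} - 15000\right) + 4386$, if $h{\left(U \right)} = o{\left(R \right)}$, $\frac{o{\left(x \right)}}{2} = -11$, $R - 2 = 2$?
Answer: $-10636$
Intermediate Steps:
$R = 4$ ($R = 2 + 2 = 4$)
$o{\left(x \right)} = -22$ ($o{\left(x \right)} = 2 \left(-11\right) = -22$)
$h{\left(U \right)} = -22$
$\left(h{\left(87 \right)} - 15000\right) + 4386 = \left(-22 - 15000\right) + 4386 = -15022 + 4386 = -10636$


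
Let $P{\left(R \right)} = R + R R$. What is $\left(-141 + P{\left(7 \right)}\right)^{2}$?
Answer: $7225$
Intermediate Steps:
$P{\left(R \right)} = R + R^{2}$
$\left(-141 + P{\left(7 \right)}\right)^{2} = \left(-141 + 7 \left(1 + 7\right)\right)^{2} = \left(-141 + 7 \cdot 8\right)^{2} = \left(-141 + 56\right)^{2} = \left(-85\right)^{2} = 7225$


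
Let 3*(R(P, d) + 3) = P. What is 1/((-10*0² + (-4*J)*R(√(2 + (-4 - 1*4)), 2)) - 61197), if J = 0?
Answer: -1/61197 ≈ -1.6341e-5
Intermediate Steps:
R(P, d) = -3 + P/3
1/((-10*0² + (-4*J)*R(√(2 + (-4 - 1*4)), 2)) - 61197) = 1/((-10*0² + (-4*0)*(-3 + √(2 + (-4 - 1*4))/3)) - 61197) = 1/((-10*0 + 0*(-3 + √(2 + (-4 - 4))/3)) - 61197) = 1/((0 + 0*(-3 + √(2 - 8)/3)) - 61197) = 1/((0 + 0*(-3 + √(-6)/3)) - 61197) = 1/((0 + 0*(-3 + (I*√6)/3)) - 61197) = 1/((0 + 0*(-3 + I*√6/3)) - 61197) = 1/((0 + 0) - 61197) = 1/(0 - 61197) = 1/(-61197) = -1/61197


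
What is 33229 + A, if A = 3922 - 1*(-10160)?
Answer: 47311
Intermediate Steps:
A = 14082 (A = 3922 + 10160 = 14082)
33229 + A = 33229 + 14082 = 47311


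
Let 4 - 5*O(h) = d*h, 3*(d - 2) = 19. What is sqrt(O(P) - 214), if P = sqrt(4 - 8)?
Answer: sqrt(-47970 - 750*I)/15 ≈ 0.11414 - 14.602*I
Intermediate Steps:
d = 25/3 (d = 2 + (1/3)*19 = 2 + 19/3 = 25/3 ≈ 8.3333)
P = 2*I (P = sqrt(-4) = 2*I ≈ 2.0*I)
O(h) = 4/5 - 5*h/3
sqrt(O(P) - 214) = sqrt((4/5 - 10*I/3) - 214) = sqrt(-1066/5 - 10*I/3)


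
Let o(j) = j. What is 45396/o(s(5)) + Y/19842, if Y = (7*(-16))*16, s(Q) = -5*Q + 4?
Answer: -150130844/69447 ≈ -2161.8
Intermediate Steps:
s(Q) = 4 - 5*Q
Y = -1792 (Y = -112*16 = -1792)
45396/o(s(5)) + Y/19842 = 45396/(4 - 5*5) - 1792/19842 = 45396/(4 - 25) - 1792*1/19842 = 45396/(-21) - 896/9921 = 45396*(-1/21) - 896/9921 = -15132/7 - 896/9921 = -150130844/69447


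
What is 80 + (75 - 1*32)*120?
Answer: 5240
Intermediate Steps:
80 + (75 - 1*32)*120 = 80 + (75 - 32)*120 = 80 + 43*120 = 80 + 5160 = 5240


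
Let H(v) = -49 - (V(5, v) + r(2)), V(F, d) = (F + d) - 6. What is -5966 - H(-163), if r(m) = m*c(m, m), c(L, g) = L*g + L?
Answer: -6069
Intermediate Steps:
V(F, d) = -6 + F + d
c(L, g) = L + L*g
r(m) = m²*(1 + m) (r(m) = m*(m*(1 + m)) = m²*(1 + m))
H(v) = -60 - v (H(v) = -49 - ((-6 + 5 + v) + 2²*(1 + 2)) = -49 - ((-1 + v) + 4*3) = -49 - ((-1 + v) + 12) = -49 - (11 + v) = -49 + (-11 - v) = -60 - v)
-5966 - H(-163) = -5966 - (-60 - 1*(-163)) = -5966 - (-60 + 163) = -5966 - 1*103 = -5966 - 103 = -6069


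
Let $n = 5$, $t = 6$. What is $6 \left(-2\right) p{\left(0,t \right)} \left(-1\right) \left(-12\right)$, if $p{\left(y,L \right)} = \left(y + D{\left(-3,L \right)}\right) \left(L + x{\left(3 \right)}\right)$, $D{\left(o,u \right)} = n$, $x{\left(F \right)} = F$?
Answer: $-6480$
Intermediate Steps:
$D{\left(o,u \right)} = 5$
$p{\left(y,L \right)} = \left(3 + L\right) \left(5 + y\right)$ ($p{\left(y,L \right)} = \left(y + 5\right) \left(L + 3\right) = \left(5 + y\right) \left(3 + L\right) = \left(3 + L\right) \left(5 + y\right)$)
$6 \left(-2\right) p{\left(0,t \right)} \left(-1\right) \left(-12\right) = 6 \left(-2\right) \left(15 + 3 \cdot 0 + 5 \cdot 6 + 6 \cdot 0\right) \left(-1\right) \left(-12\right) = - 12 \left(15 + 0 + 30 + 0\right) \left(-1\right) \left(-12\right) = \left(-12\right) 45 \left(-1\right) \left(-12\right) = \left(-540\right) \left(-1\right) \left(-12\right) = 540 \left(-12\right) = -6480$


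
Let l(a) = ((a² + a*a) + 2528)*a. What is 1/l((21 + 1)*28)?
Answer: 1/469047040 ≈ 2.1320e-9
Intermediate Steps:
l(a) = a*(2528 + 2*a²) (l(a) = ((a² + a²) + 2528)*a = (2*a² + 2528)*a = (2528 + 2*a²)*a = a*(2528 + 2*a²))
1/l((21 + 1)*28) = 1/(2*((21 + 1)*28)*(1264 + ((21 + 1)*28)²)) = 1/(2*(22*28)*(1264 + (22*28)²)) = 1/(2*616*(1264 + 616²)) = 1/(2*616*(1264 + 379456)) = 1/(2*616*380720) = 1/469047040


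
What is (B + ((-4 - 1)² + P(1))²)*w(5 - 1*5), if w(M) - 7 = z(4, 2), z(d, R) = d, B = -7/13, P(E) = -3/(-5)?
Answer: 2340987/325 ≈ 7203.0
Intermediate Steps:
P(E) = ⅗ (P(E) = -3*(-⅕) = ⅗)
B = -7/13 (B = -7*1/13 = -7/13 ≈ -0.53846)
w(M) = 11 (w(M) = 7 + 4 = 11)
(B + ((-4 - 1)² + P(1))²)*w(5 - 1*5) = (-7/13 + ((-4 - 1)² + ⅗)²)*11 = (-7/13 + ((-5)² + ⅗)²)*11 = (-7/13 + (25 + ⅗)²)*11 = (-7/13 + (128/5)²)*11 = (-7/13 + 16384/25)*11 = (212817/325)*11 = 2340987/325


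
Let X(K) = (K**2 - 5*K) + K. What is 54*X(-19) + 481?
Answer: 24079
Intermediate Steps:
X(K) = K**2 - 4*K
54*X(-19) + 481 = 54*(-19*(-4 - 19)) + 481 = 54*(-19*(-23)) + 481 = 54*437 + 481 = 23598 + 481 = 24079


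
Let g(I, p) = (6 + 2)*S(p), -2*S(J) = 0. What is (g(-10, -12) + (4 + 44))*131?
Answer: 6288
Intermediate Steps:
S(J) = 0 (S(J) = -1/2*0 = 0)
g(I, p) = 0 (g(I, p) = (6 + 2)*0 = 8*0 = 0)
(g(-10, -12) + (4 + 44))*131 = (0 + (4 + 44))*131 = (0 + 48)*131 = 48*131 = 6288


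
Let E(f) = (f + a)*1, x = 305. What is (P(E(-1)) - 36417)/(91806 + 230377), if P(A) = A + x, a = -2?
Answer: -1165/10393 ≈ -0.11209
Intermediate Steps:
E(f) = -2 + f (E(f) = (f - 2)*1 = (-2 + f)*1 = -2 + f)
P(A) = 305 + A (P(A) = A + 305 = 305 + A)
(P(E(-1)) - 36417)/(91806 + 230377) = ((305 + (-2 - 1)) - 36417)/(91806 + 230377) = ((305 - 3) - 36417)/322183 = (302 - 36417)*(1/322183) = -36115*1/322183 = -1165/10393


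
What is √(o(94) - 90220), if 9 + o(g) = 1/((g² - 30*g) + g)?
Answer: I*√3368438044790/6110 ≈ 300.38*I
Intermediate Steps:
o(g) = -9 + 1/(g² - 29*g) (o(g) = -9 + 1/((g² - 30*g) + g) = -9 + 1/(g² - 29*g))
√(o(94) - 90220) = √((1 - 9*94² + 261*94)/(94*(-29 + 94)) - 90220) = √((1/94)*(1 - 9*8836 + 24534)/65 - 90220) = √((1/94)*(1/65)*(1 - 79524 + 24534) - 90220) = √((1/94)*(1/65)*(-54989) - 90220) = √(-54989/6110 - 90220) = √(-551299189/6110) = I*√3368438044790/6110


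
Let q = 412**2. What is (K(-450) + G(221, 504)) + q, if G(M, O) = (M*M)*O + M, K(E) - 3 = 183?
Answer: 24786015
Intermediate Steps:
K(E) = 186 (K(E) = 3 + 183 = 186)
G(M, O) = M + O*M**2 (G(M, O) = M**2*O + M = O*M**2 + M = M + O*M**2)
q = 169744
(K(-450) + G(221, 504)) + q = (186 + 221*(1 + 221*504)) + 169744 = (186 + 221*(1 + 111384)) + 169744 = (186 + 221*111385) + 169744 = (186 + 24616085) + 169744 = 24616271 + 169744 = 24786015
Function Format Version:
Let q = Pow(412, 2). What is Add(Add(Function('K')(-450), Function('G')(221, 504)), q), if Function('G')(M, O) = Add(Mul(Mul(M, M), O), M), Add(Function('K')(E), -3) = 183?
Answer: 24786015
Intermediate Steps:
Function('K')(E) = 186 (Function('K')(E) = Add(3, 183) = 186)
Function('G')(M, O) = Add(M, Mul(O, Pow(M, 2))) (Function('G')(M, O) = Add(Mul(Pow(M, 2), O), M) = Add(Mul(O, Pow(M, 2)), M) = Add(M, Mul(O, Pow(M, 2))))
q = 169744
Add(Add(Function('K')(-450), Function('G')(221, 504)), q) = Add(Add(186, Mul(221, Add(1, Mul(221, 504)))), 169744) = Add(Add(186, Mul(221, Add(1, 111384))), 169744) = Add(Add(186, Mul(221, 111385)), 169744) = Add(Add(186, 24616085), 169744) = Add(24616271, 169744) = 24786015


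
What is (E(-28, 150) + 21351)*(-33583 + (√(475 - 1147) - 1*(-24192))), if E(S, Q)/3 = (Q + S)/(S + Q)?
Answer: -200535414 + 85416*I*√42 ≈ -2.0054e+8 + 5.5356e+5*I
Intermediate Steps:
E(S, Q) = 3 (E(S, Q) = 3*((Q + S)/(S + Q)) = 3*((Q + S)/(Q + S)) = 3*1 = 3)
(E(-28, 150) + 21351)*(-33583 + (√(475 - 1147) - 1*(-24192))) = (3 + 21351)*(-33583 + (√(475 - 1147) - 1*(-24192))) = 21354*(-33583 + (√(-672) + 24192)) = 21354*(-33583 + (4*I*√42 + 24192)) = 21354*(-33583 + (24192 + 4*I*√42)) = 21354*(-9391 + 4*I*√42) = -200535414 + 85416*I*√42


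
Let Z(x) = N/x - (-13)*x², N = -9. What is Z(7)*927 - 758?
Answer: 4119844/7 ≈ 5.8855e+5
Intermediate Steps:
Z(x) = -9/x + 13*x² (Z(x) = -9/x - (-13)*x² = -9/x + 13*x²)
Z(7)*927 - 758 = ((-9 + 13*7³)/7)*927 - 758 = ((-9 + 13*343)/7)*927 - 758 = ((-9 + 4459)/7)*927 - 758 = ((⅐)*4450)*927 - 758 = (4450/7)*927 - 758 = 4125150/7 - 758 = 4119844/7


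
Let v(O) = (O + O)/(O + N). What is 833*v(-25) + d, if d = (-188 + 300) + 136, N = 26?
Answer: -41402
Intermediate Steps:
v(O) = 2*O/(26 + O) (v(O) = (O + O)/(O + 26) = (2*O)/(26 + O) = 2*O/(26 + O))
d = 248 (d = 112 + 136 = 248)
833*v(-25) + d = 833*(2*(-25)/(26 - 25)) + 248 = 833*(2*(-25)/1) + 248 = 833*(2*(-25)*1) + 248 = 833*(-50) + 248 = -41650 + 248 = -41402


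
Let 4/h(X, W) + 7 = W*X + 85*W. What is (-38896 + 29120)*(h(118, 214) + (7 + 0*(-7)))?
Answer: -2972383024/43435 ≈ -68433.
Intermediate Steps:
h(X, W) = 4/(-7 + 85*W + W*X) (h(X, W) = 4/(-7 + (W*X + 85*W)) = 4/(-7 + (85*W + W*X)) = 4/(-7 + 85*W + W*X))
(-38896 + 29120)*(h(118, 214) + (7 + 0*(-7))) = (-38896 + 29120)*(4/(-7 + 85*214 + 214*118) + (7 + 0*(-7))) = -9776*(4/(-7 + 18190 + 25252) + (7 + 0)) = -9776*(4/43435 + 7) = -9776*304049/43435 = -2972383024/43435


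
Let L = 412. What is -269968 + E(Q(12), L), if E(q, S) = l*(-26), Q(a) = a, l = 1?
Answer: -269994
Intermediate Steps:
E(q, S) = -26 (E(q, S) = 1*(-26) = -26)
-269968 + E(Q(12), L) = -269968 - 26 = -269994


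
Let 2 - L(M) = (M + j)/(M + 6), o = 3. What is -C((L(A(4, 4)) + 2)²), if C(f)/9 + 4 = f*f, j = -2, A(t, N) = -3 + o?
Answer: -28237/9 ≈ -3137.4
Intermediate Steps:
A(t, N) = 0 (A(t, N) = -3 + 3 = 0)
L(M) = 2 - (-2 + M)/(6 + M) (L(M) = 2 - (M - 2)/(M + 6) = 2 - (-2 + M)/(6 + M))
C(f) = -36 + 9*f² (C(f) = -36 + 9*(f*f) = -36 + 9*f²)
-C((L(A(4, 4)) + 2)²) = -(-36 + 9*(((14 + 0)/(6 + 0) + 2)²)²) = -(-36 + 9*((14/6 + 2)²)²) = -(-36 + 9*(((⅙)*14 + 2)²)²) = -(-36 + 9*((7/3 + 2)²)²) = -(-36 + 9*((13/3)²)²) = -(-36 + 9*(169/9)²) = -(-36 + 9*(28561/81)) = -(-36 + 28561/9) = -1*28237/9 = -28237/9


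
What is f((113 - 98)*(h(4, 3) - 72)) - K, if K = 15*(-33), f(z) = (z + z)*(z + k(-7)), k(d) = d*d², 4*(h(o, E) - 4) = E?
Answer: 21821205/8 ≈ 2.7277e+6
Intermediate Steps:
h(o, E) = 4 + E/4
k(d) = d³
f(z) = 2*z*(-343 + z) (f(z) = (z + z)*(z + (-7)³) = (2*z)*(z - 343) = (2*z)*(-343 + z) = 2*z*(-343 + z))
K = -495
f((113 - 98)*(h(4, 3) - 72)) - K = 2*((113 - 98)*((4 + (¼)*3) - 72))*(-343 + (113 - 98)*((4 + (¼)*3) - 72)) - 1*(-495) = 2*(15*((4 + ¾) - 72))*(-343 + 15*((4 + ¾) - 72)) + 495 = 2*(15*(19/4 - 72))*(-343 + 15*(19/4 - 72)) + 495 = 2*(15*(-269/4))*(-343 + 15*(-269/4)) + 495 = 2*(-4035/4)*(-343 - 4035/4) + 495 = 2*(-4035/4)*(-5407/4) + 495 = 21817245/8 + 495 = 21821205/8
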